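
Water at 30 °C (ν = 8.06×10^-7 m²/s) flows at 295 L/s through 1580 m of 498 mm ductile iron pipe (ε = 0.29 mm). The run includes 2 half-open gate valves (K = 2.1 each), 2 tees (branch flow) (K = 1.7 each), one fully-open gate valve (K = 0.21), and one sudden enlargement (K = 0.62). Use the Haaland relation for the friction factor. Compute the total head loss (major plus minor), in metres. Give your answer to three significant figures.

V = 4Q/(πD²) = 1.515 m/s; V²/2g = 0.1169 m
Re = 9.36×10^5, ε/D = 5.82×10^-4 → f = 0.01774 (Haaland)
Major: h_f = f(L/D)·V²/2g = 0.01774·3173·0.1169 = 6.580 m
Minor: ΣK = 8.43; h_m = ΣK·V²/2g = 0.9855 m
Total H_L = 6.580 + 0.9855 = 7.566 m

H_L ≈ 7.57 m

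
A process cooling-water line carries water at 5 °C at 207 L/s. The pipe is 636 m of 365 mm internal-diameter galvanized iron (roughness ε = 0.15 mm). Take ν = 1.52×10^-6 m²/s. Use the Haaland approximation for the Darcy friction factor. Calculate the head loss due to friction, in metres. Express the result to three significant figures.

V = 4Q/(πD²) = 4·0.207/(π·0.365²) = 1.978 m/s
Re = VD/ν = 1.978·0.365/1.52×10^-6 = 4.75×10^5 → turbulent
ε/D = 0.15/365 = 4.11×10^-4
Haaland: f = 0.01703
h_f = f(L/D)V²/(2g) = 0.01703·(636/0.365)·1.978²/(2·9.81) = 5.919 m

h_f ≈ 5.92 m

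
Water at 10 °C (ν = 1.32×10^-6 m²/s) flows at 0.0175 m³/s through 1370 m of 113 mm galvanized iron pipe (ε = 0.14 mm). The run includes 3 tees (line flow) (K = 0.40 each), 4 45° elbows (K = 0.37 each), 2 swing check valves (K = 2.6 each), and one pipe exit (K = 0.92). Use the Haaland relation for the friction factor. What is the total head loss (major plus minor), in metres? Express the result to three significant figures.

V = 4Q/(πD²) = 1.745 m/s; V²/2g = 0.1552 m
Re = 1.49×10^5, ε/D = 0.00124 → f = 0.02215 (Haaland)
Major: h_f = f(L/D)·V²/2g = 0.02215·12124·0.1552 = 41.68 m
Minor: ΣK = 8.80; h_m = ΣK·V²/2g = 1.366 m
Total H_L = 41.68 + 1.366 = 43.05 m

H_L ≈ 43.0 m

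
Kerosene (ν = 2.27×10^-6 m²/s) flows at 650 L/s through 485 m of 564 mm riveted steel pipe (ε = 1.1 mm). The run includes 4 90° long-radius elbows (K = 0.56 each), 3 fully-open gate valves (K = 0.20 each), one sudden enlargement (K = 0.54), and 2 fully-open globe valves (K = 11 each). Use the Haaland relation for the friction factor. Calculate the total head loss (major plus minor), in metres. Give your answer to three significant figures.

V = 4Q/(πD²) = 2.602 m/s; V²/2g = 0.3450 m
Re = 6.46×10^5, ε/D = 0.00195 → f = 0.02357 (Haaland)
Major: h_f = f(L/D)·V²/2g = 0.02357·859.9·0.3450 = 6.992 m
Minor: ΣK = 25.4; h_m = ΣK·V²/2g = 8.756 m
Total H_L = 6.992 + 8.756 = 15.75 m

H_L ≈ 15.7 m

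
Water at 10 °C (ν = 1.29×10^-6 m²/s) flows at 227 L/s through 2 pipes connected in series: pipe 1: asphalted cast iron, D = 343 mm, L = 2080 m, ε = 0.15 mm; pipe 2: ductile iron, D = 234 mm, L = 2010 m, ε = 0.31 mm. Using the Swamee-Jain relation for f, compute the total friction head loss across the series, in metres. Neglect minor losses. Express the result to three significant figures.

H ≈ 293 m

Pipe 1: V = 2.457 m/s, Re = 6.53×10^5, ε/D = 4.37×10^-4, f = 0.01714, h_1 = f(L/D)V²/2g = 31.98 m
Pipe 2: V = 5.278 m/s, Re = 9.57×10^5, ε/D = 0.00132, f = 0.02140, h_2 = f(L/D)V²/2g = 261.0 m
Series → Q common, losses add: H = Σh = 293.0 m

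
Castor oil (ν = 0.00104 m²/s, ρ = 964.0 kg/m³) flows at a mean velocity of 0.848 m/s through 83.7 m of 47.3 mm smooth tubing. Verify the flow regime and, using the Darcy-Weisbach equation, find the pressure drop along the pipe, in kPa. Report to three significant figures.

Re = VD/ν = 0.848·0.04730/0.00104 = 38.6 → laminar (Re < 2300)
f = 64/Re = 1.659
h_f = f(L/D)V²/(2g) = 1.659·(83.7/0.04730)·0.848²/(2·9.81) = 107.6 m
Δp = ρg·h_f = 964.0·9.81·107.6 = 1018 kPa

Δp ≈ 1020 kPa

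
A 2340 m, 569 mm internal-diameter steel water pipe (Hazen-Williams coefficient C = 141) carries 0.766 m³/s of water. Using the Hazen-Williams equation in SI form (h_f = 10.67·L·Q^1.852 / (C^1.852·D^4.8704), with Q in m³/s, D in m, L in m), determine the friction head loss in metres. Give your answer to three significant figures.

h_f = 10.67·2340·0.766^1.852 / (141^1.852·0.569^4.8704) = 24.85 m

h_f ≈ 24.8 m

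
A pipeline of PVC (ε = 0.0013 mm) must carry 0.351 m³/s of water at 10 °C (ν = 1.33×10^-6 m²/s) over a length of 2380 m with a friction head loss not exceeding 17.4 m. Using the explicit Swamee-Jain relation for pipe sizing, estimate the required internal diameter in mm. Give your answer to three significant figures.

D ≈ 448 mm

Swamee-Jain (Type III): D = 0.66·[ε^1.25·(LQ²/(gh_f))^4.75 + ν·Q^9.4·(L/(gh_f))^5.2]^0.04
LQ²/(gh_f) = 1.718; L/(gh_f) = 13.94
Term 1 = ε^1.25·(…)^4.75 = 5.74×10^-7; Term 2 = ν·Q^9.4·(…)^5.2 = 6.32×10^-5
D = 0.66·(5.74×10^-7 + 6.32×10^-5)^0.04 = 0.4485 m = 448 mm
Check: V = 2.22 m/s, Re = 7.49×10^5, f = 0.01225, h_f = 16.4 m ≈ 17.4 m ✓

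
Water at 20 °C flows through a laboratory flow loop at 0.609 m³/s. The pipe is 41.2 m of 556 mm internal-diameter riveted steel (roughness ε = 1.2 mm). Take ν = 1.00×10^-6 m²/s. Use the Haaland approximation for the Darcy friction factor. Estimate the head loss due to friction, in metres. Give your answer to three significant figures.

V = 4Q/(πD²) = 4·0.609/(π·0.556²) = 2.508 m/s
Re = VD/ν = 2.508·0.556/1.00×10^-6 = 1.39×10^6 → turbulent
ε/D = 1.2/556 = 0.00216
Haaland: f = 0.02406
h_f = f(L/D)V²/(2g) = 0.02406·(41.2/0.556)·2.508²/(2·9.81) = 0.5717 m

h_f ≈ 0.572 m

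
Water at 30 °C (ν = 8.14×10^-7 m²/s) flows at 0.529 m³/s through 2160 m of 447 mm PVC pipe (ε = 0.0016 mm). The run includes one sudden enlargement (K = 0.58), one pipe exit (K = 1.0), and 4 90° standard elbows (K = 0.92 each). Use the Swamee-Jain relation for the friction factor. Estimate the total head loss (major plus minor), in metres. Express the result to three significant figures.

V = 4Q/(πD²) = 3.371 m/s; V²/2g = 0.5792 m
Re = 1.85×10^6, ε/D = 3.58×10^-6 → f = 0.01062 (Swamee-Jain)
Major: h_f = f(L/D)·V²/2g = 0.01062·4832·0.5792 = 29.73 m
Minor: ΣK = 5.26; h_m = ΣK·V²/2g = 3.046 m
Total H_L = 29.73 + 3.046 = 32.78 m

H_L ≈ 32.8 m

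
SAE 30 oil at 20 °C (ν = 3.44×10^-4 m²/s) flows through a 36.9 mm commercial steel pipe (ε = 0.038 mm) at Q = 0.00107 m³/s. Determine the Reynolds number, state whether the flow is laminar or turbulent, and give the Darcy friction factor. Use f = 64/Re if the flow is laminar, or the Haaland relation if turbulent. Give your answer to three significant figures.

Re ≈ 107; laminar; f = 64/Re ≈ 0.596

V = 4Q/(πD²) = 1.001 m/s
Re = VD/ν = 1.001·0.0369/3.44×10^-4 = 107
Re < 2300 → laminar → f = 64/Re = 0.5963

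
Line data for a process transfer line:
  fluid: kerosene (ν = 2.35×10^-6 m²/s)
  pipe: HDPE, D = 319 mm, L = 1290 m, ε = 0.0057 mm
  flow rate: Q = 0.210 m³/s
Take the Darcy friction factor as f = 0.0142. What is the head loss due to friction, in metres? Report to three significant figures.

V = 4Q/(πD²) = 4·0.210/(π·0.319²) = 2.628 m/s
h_f = f(L/D)V²/(2g) = 0.01420·(1290/0.319)·2.628²/(2·9.81) = 20.21 m

h_f ≈ 20.2 m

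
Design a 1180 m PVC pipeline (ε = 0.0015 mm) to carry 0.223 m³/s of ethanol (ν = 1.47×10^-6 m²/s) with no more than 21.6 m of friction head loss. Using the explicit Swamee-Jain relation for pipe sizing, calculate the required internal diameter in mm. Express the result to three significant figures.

D ≈ 314 mm

Swamee-Jain (Type III): D = 0.66·[ε^1.25·(LQ²/(gh_f))^4.75 + ν·Q^9.4·(L/(gh_f))^5.2]^0.04
LQ²/(gh_f) = 0.2769; L/(gh_f) = 5.569
Term 1 = ε^1.25·(…)^4.75 = 1.18×10^-10; Term 2 = ν·Q^9.4·(…)^5.2 = 8.30×10^-9
D = 0.66·(1.18×10^-10 + 8.30×10^-9)^0.04 = 0.3137 m = 314 mm
Check: V = 2.88 m/s, Re = 6.16×10^5, f = 0.01271, h_f = 20.3 m ≈ 21.6 m ✓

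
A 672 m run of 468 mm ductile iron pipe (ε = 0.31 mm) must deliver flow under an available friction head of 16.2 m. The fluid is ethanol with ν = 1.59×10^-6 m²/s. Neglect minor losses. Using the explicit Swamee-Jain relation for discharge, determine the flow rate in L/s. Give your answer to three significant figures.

Swamee-Jain (Type II): Q = -0.965·√(gD⁵h_f/L)·ln[ε/(3.7D) + √(3.17ν²L/(gD³h_f))]
√(gD⁵h_f/L) = √(9.81·0.468⁵·16.2/672) = 0.07287
ε/(3.7D) = 1.79×10^-4; √(3.17ν²L/(gD³h_f)) = 1.82×10^-5
Q = -0.965·0.07287·ln(1.972×10^-4) = 0.5999 m³/s
Check: V = 3.49 m/s, Re = 1.03×10^6, f = 0.01830, h_f = 16.3 m ≈ 16.2 m ✓

Q ≈ 600 L/s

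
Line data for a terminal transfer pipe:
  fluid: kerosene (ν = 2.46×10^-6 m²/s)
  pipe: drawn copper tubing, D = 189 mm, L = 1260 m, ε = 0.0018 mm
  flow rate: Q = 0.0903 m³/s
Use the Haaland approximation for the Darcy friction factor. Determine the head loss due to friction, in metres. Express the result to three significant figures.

h_f ≈ 52.6 m

V = 4Q/(πD²) = 4·0.0903/(π·0.189²) = 3.219 m/s
Re = VD/ν = 3.219·0.189/2.46×10^-6 = 2.47×10^5 → turbulent
ε/D = 0.0018/189 = 9.52×10^-6
Haaland: f = 0.01494
h_f = f(L/D)V²/(2g) = 0.01494·(1260/0.189)·3.219²/(2·9.81) = 52.60 m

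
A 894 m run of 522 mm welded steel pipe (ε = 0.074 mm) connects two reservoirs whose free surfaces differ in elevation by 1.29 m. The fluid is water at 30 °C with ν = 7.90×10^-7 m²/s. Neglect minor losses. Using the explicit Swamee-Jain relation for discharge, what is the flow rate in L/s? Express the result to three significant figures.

Q ≈ 216 L/s

Swamee-Jain (Type II): Q = -0.965·√(gD⁵h_f/L)·ln[ε/(3.7D) + √(3.17ν²L/(gD³h_f))]
√(gD⁵h_f/L) = √(9.81·0.522⁵·1.29/894) = 0.02342
ε/(3.7D) = 3.83×10^-5; √(3.17ν²L/(gD³h_f)) = 3.13×10^-5
Q = -0.965·0.02342·ln(6.966×10^-5) = 0.2164 m³/s
Check: V = 1.01 m/s, Re = 6.68×10^5, f = 0.01453, h_f = 1.30 m ≈ 1.29 m ✓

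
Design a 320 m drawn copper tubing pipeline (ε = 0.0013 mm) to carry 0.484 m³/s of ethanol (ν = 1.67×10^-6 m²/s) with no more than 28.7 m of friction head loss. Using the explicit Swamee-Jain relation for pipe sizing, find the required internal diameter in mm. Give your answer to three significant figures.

D ≈ 303 mm

Swamee-Jain (Type III): D = 0.66·[ε^1.25·(LQ²/(gh_f))^4.75 + ν·Q^9.4·(L/(gh_f))^5.2]^0.04
LQ²/(gh_f) = 0.2663; L/(gh_f) = 1.137
Term 1 = ε^1.25·(…)^4.75 = 8.18×10^-11; Term 2 = ν·Q^9.4·(…)^5.2 = 3.54×10^-9
D = 0.66·(8.18×10^-11 + 3.54×10^-9)^0.04 = 0.3033 m = 303 mm
Check: V = 6.70 m/s, Re = 1.22×10^6, f = 0.01135, h_f = 27.4 m ≈ 28.7 m ✓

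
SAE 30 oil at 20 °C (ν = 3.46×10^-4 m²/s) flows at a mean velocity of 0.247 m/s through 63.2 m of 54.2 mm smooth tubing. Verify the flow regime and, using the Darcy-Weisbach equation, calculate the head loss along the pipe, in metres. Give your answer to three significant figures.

h_f ≈ 6.00 m

Re = VD/ν = 0.247·0.05420/3.46×10^-4 = 38.7 → laminar (Re < 2300)
f = 64/Re = 1.654
h_f = f(L/D)V²/(2g) = 1.654·(63.2/0.05420)·0.247²/(2·9.81) = 5.998 m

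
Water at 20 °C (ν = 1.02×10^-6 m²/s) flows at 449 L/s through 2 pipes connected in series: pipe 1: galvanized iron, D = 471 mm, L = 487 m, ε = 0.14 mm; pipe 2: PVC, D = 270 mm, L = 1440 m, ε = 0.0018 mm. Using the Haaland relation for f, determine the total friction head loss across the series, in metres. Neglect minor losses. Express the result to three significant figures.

H ≈ 181 m

Pipe 1: V = 2.577 m/s, Re = 1.19×10^6, ε/D = 2.97×10^-4, f = 0.01548, h_1 = f(L/D)V²/2g = 5.418 m
Pipe 2: V = 7.842 m/s, Re = 2.08×10^6, ε/D = 6.67×10^-6, f = 0.01048, h_2 = f(L/D)V²/2g = 175.2 m
Series → Q common, losses add: H = Σh = 180.6 m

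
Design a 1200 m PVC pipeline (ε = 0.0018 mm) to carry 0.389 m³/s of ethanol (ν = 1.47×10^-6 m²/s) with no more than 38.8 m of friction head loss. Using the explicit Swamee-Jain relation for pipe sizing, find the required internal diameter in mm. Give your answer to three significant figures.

D ≈ 344 mm

Swamee-Jain (Type III): D = 0.66·[ε^1.25·(LQ²/(gh_f))^4.75 + ν·Q^9.4·(L/(gh_f))^5.2]^0.04
LQ²/(gh_f) = 0.4771; L/(gh_f) = 3.153
Term 1 = ε^1.25·(…)^4.75 = 1.96×10^-9; Term 2 = ν·Q^9.4·(…)^5.2 = 8.05×10^-8
D = 0.66·(1.96×10^-9 + 8.05×10^-8)^0.04 = 0.3437 m = 344 mm
Check: V = 4.19 m/s, Re = 9.80×10^5, f = 0.01178, h_f = 36.8 m ≈ 38.8 m ✓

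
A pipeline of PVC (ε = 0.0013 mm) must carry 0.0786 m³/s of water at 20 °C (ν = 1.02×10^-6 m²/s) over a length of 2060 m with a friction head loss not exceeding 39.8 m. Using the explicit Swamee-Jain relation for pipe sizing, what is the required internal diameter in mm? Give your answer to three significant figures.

D ≈ 207 mm

Swamee-Jain (Type III): D = 0.66·[ε^1.25·(LQ²/(gh_f))^4.75 + ν·Q^9.4·(L/(gh_f))^5.2]^0.04
LQ²/(gh_f) = 0.03260; L/(gh_f) = 5.276
Term 1 = ε^1.25·(…)^4.75 = 3.80×10^-15; Term 2 = ν·Q^9.4·(…)^5.2 = 2.41×10^-13
D = 0.66·(3.80×10^-15 + 2.41×10^-13)^0.04 = 0.2066 m = 207 mm
Check: V = 2.35 m/s, Re = 4.75×10^5, f = 0.01331, h_f = 37.2 m ≈ 39.8 m ✓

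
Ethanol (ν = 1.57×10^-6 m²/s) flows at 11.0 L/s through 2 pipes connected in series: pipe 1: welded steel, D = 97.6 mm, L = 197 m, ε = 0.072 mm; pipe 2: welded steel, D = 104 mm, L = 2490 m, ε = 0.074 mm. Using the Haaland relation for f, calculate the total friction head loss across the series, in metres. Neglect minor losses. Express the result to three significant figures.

H ≈ 48.3 m

Pipe 1: V = 1.470 m/s, Re = 9.14×10^4, ε/D = 7.38×10^-4, f = 0.02122, h_1 = f(L/D)V²/2g = 4.720 m
Pipe 2: V = 1.295 m/s, Re = 8.58×10^4, ε/D = 7.12×10^-4, f = 0.02128, h_2 = f(L/D)V²/2g = 43.54 m
Series → Q common, losses add: H = Σh = 48.26 m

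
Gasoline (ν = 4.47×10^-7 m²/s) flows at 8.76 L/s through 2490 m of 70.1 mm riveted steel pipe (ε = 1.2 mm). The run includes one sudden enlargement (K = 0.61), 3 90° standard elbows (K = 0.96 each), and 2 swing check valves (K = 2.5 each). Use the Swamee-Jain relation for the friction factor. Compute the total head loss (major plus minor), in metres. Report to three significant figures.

H_L ≈ 432 m

V = 4Q/(πD²) = 2.270 m/s; V²/2g = 0.2626 m
Re = 3.56×10^5, ε/D = 0.0171 → f = 0.04608 (Swamee-Jain)
Major: h_f = f(L/D)·V²/2g = 0.04608·35521·0.2626 = 429.7 m
Minor: ΣK = 8.49; h_m = ΣK·V²/2g = 2.229 m
Total H_L = 429.7 + 2.229 = 432.0 m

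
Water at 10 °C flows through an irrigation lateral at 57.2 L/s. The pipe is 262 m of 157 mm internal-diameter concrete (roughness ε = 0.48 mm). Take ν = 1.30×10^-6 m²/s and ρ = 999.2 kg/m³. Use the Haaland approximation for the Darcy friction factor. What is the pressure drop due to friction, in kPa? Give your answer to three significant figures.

Δp ≈ 194 kPa

V = 4Q/(πD²) = 4·0.0572/(π·0.157²) = 2.955 m/s
Re = VD/ν = 2.955·0.157/1.30×10^-6 = 3.57×10^5 → turbulent
ε/D = 0.48/157 = 0.00306
Haaland: f = 0.02669
h_f = f(L/D)V²/(2g) = 0.02669·(262/0.157)·2.955²/(2·9.81) = 19.82 m
Δp = ρg·h_f = 999.2·9.81·19.82 = 194.3 kPa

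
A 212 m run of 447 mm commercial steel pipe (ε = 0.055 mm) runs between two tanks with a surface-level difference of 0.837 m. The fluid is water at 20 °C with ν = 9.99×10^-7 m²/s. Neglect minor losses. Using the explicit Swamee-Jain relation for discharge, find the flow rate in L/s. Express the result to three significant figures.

Swamee-Jain (Type II): Q = -0.965·√(gD⁵h_f/L)·ln[ε/(3.7D) + √(3.17ν²L/(gD³h_f))]
√(gD⁵h_f/L) = √(9.81·0.447⁵·0.837/212) = 0.02629
ε/(3.7D) = 3.33×10^-5; √(3.17ν²L/(gD³h_f)) = 3.02×10^-5
Q = -0.965·0.02629·ln(6.350×10^-5) = 0.2452 m³/s
Check: V = 1.56 m/s, Re = 6.99×10^5, f = 0.01425, h_f = 0.841 m ≈ 0.837 m ✓

Q ≈ 245 L/s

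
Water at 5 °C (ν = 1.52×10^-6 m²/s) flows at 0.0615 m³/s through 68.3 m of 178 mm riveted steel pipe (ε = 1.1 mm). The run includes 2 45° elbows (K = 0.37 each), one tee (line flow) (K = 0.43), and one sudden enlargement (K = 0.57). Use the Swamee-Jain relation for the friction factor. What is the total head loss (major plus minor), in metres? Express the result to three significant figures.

H_L ≈ 4.46 m

V = 4Q/(πD²) = 2.471 m/s; V²/2g = 0.3113 m
Re = 2.89×10^5, ε/D = 0.00618 → f = 0.03283 (Swamee-Jain)
Major: h_f = f(L/D)·V²/2g = 0.03283·383.7·0.3113 = 3.922 m
Minor: ΣK = 1.74; h_m = ΣK·V²/2g = 0.5417 m
Total H_L = 3.922 + 0.5417 = 4.463 m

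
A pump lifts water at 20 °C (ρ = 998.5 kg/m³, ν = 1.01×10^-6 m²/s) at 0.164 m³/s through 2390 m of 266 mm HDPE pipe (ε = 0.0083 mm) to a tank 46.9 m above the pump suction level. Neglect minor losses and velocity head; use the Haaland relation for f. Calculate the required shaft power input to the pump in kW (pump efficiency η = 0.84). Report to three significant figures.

V = 4Q/(πD²) = 2.951 m/s; Re = 7.77×10^5; ε/D = 3.12×10^-5; f = 0.01259
h_f = f(L/D)V²/2g = 50.23 m
Total head H = z + h_f = 46.9 + 50.23 = 97.13 m
P_hyd = ρgQH = 998.5·9.81·0.164·97.13 = 156.0 kW
P_shaft = P_hyd/η = 156.0/0.84 = 185.8 kW

P_shaft ≈ 186 kW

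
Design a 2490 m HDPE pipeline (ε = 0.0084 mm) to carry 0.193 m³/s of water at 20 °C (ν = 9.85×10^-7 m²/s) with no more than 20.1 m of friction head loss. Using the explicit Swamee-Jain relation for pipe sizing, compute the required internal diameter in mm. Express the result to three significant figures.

Swamee-Jain (Type III): D = 0.66·[ε^1.25·(LQ²/(gh_f))^4.75 + ν·Q^9.4·(L/(gh_f))^5.2]^0.04
LQ²/(gh_f) = 0.4704; L/(gh_f) = 12.63
Term 1 = ε^1.25·(…)^4.75 = 1.26×10^-8; Term 2 = ν·Q^9.4·(…)^5.2 = 1.01×10^-7
D = 0.66·(1.26×10^-8 + 1.01×10^-7)^0.04 = 0.3481 m = 348 mm
Check: V = 2.03 m/s, Re = 7.17×10^5, f = 0.01275, h_f = 19.1 m ≈ 20.1 m ✓

D ≈ 348 mm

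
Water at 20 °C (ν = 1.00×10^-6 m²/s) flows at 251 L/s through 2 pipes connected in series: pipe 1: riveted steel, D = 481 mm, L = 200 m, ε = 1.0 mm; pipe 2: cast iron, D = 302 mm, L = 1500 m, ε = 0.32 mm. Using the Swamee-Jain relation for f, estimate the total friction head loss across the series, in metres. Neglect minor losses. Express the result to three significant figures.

Pipe 1: V = 1.381 m/s, Re = 6.64×10^5, ε/D = 0.00208, f = 0.02403, h_1 = f(L/D)V²/2g = 0.9716 m
Pipe 2: V = 3.504 m/s, Re = 1.06×10^6, ε/D = 0.00106, f = 0.02028, h_2 = f(L/D)V²/2g = 63.03 m
Series → Q common, losses add: H = Σh = 64.00 m

H ≈ 64.0 m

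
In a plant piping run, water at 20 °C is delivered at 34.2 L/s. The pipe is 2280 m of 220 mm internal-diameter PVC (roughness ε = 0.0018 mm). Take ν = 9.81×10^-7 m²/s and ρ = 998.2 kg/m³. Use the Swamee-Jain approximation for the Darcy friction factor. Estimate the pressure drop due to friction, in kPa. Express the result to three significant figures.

V = 4Q/(πD²) = 4·0.0342/(π·0.220²) = 0.8997 m/s
Re = VD/ν = 0.8997·0.220/9.81×10^-7 = 2.02×10^5 → turbulent
ε/D = 0.0018/220 = 8.18×10^-6
Swamee-Jain: f = 0.01558
h_f = f(L/D)V²/(2g) = 0.01558·(2280/0.220)·0.8997²/(2·9.81) = 6.662 m
Δp = ρg·h_f = 998.2·9.81·6.662 = 65.24 kPa

Δp ≈ 65.2 kPa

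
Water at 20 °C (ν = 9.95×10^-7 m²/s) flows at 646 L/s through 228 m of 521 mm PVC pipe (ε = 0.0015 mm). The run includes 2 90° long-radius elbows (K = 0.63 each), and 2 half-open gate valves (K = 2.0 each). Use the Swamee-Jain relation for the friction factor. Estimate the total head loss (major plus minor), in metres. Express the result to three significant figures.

H_L ≈ 4.68 m

V = 4Q/(πD²) = 3.030 m/s; V²/2g = 0.4680 m
Re = 1.59×10^6, ε/D = 2.88×10^-6 → f = 0.01085 (Swamee-Jain)
Major: h_f = f(L/D)·V²/2g = 0.01085·437.6·0.4680 = 2.223 m
Minor: ΣK = 5.26; h_m = ΣK·V²/2g = 2.462 m
Total H_L = 2.223 + 2.462 = 4.684 m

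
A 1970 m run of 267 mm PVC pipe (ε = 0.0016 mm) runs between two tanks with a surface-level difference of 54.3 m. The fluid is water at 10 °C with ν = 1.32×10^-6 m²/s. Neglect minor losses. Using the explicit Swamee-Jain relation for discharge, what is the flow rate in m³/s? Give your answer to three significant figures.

Q ≈ 0.190 m³/s

Swamee-Jain (Type II): Q = -0.965·√(gD⁵h_f/L)·ln[ε/(3.7D) + √(3.17ν²L/(gD³h_f))]
√(gD⁵h_f/L) = √(9.81·0.267⁵·54.3/1970) = 0.01915
ε/(3.7D) = 1.62×10^-6; √(3.17ν²L/(gD³h_f)) = 3.28×10^-5
Q = -0.965·0.01915·ln(3.438×10^-5) = 0.1900 m³/s
Check: V = 3.39 m/s, Re = 6.86×10^5, f = 0.01250, h_f = 54.1 m ≈ 54.3 m ✓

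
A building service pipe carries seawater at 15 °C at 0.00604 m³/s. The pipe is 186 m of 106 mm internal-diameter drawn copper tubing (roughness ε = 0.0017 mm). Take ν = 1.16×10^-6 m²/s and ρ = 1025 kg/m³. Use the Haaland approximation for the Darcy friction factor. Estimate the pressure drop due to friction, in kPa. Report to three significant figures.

V = 4Q/(πD²) = 4·0.00604/(π·0.106²) = 0.6844 m/s
Re = VD/ν = 0.6844·0.106/1.16×10^-6 = 6.25×10^4 → turbulent
ε/D = 0.0017/106 = 1.60×10^-5
Haaland: f = 0.01975
h_f = f(L/D)V²/(2g) = 0.01975·(186/0.106)·0.6844²/(2·9.81) = 0.8275 m
Δp = ρg·h_f = 1025·9.81·0.8275 = 8.321 kPa

Δp ≈ 8.32 kPa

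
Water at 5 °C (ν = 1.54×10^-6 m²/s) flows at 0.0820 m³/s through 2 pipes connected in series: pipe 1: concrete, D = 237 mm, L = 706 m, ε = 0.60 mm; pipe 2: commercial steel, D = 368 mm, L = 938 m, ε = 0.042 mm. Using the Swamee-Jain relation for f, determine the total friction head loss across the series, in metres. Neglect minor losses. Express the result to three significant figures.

Pipe 1: V = 1.859 m/s, Re = 2.86×10^5, ε/D = 0.00253, f = 0.02565, h_1 = f(L/D)V²/2g = 13.45 m
Pipe 2: V = 0.7710 m/s, Re = 1.84×10^5, ε/D = 1.14×10^-4, f = 0.01671, h_2 = f(L/D)V²/2g = 1.290 m
Series → Q common, losses add: H = Σh = 14.74 m

H ≈ 14.7 m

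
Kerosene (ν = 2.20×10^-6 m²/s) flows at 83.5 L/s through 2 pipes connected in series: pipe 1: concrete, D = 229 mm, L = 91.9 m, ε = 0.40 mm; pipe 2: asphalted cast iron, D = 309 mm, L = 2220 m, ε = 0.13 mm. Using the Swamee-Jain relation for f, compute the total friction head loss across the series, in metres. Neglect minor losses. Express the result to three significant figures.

Pipe 1: V = 2.027 m/s, Re = 2.11×10^5, ε/D = 0.00175, f = 0.02370, h_1 = f(L/D)V²/2g = 1.992 m
Pipe 2: V = 1.113 m/s, Re = 1.56×10^5, ε/D = 4.21×10^-4, f = 0.01899, h_2 = f(L/D)V²/2g = 8.619 m
Series → Q common, losses add: H = Σh = 10.61 m

H ≈ 10.6 m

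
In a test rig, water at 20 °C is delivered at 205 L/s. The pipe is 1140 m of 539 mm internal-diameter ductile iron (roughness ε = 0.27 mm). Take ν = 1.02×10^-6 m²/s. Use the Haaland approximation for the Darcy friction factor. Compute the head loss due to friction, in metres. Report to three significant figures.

h_f ≈ 1.53 m

V = 4Q/(πD²) = 4·0.205/(π·0.539²) = 0.8984 m/s
Re = VD/ν = 0.8984·0.539/1.02×10^-6 = 4.75×10^5 → turbulent
ε/D = 0.27/539 = 5.01×10^-4
Haaland: f = 0.01762
h_f = f(L/D)V²/(2g) = 0.01762·(1140/0.539)·0.8984²/(2·9.81) = 1.534 m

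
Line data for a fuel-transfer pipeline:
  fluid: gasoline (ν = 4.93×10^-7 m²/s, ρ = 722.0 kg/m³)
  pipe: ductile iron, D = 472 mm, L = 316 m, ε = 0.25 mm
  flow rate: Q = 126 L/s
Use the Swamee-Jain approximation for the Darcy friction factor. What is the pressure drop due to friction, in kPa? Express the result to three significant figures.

V = 4Q/(πD²) = 4·0.126/(π·0.472²) = 0.7201 m/s
Re = VD/ν = 0.7201·0.472/4.93×10^-7 = 6.89×10^5 → turbulent
ε/D = 0.25/472 = 5.30×10^-4
Swamee-Jain: f = 0.01771
h_f = f(L/D)V²/(2g) = 0.01771·(316/0.472)·0.7201²/(2·9.81) = 0.3134 m
Δp = ρg·h_f = 722.0·9.81·0.3134 = 2.220 kPa

Δp ≈ 2.22 kPa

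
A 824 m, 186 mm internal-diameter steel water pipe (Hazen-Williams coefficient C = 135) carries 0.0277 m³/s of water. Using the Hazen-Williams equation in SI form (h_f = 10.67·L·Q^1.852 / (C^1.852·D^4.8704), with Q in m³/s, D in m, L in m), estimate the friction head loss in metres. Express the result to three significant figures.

h_f = 10.67·824·0.0277^1.852 / (135^1.852·0.186^4.8704) = 4.698 m

h_f ≈ 4.70 m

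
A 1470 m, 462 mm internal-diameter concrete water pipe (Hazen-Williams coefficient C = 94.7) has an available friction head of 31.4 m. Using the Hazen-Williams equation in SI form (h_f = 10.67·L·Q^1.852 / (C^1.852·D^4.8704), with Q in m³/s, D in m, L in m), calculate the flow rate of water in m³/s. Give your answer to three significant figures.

Q ≈ 0.434 m³/s

Rearranging: Q = [h_f·C^1.852·D^4.8704 / (10.67·L)]^(1/1.852)
Q = [31.4·94.7^1.852·0.462^4.8704 / (10.67·1470)]^0.540 = 0.4338 m³/s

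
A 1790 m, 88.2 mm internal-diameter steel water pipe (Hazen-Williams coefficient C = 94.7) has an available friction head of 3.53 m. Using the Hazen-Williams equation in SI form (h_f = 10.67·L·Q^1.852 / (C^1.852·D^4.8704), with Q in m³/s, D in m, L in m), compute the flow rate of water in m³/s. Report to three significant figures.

Rearranging: Q = [h_f·C^1.852·D^4.8704 / (10.67·L)]^(1/1.852)
Q = [3.53·94.7^1.852·0.0882^4.8704 / (10.67·1790)]^0.540 = 0.001539 m³/s

Q ≈ 0.00154 m³/s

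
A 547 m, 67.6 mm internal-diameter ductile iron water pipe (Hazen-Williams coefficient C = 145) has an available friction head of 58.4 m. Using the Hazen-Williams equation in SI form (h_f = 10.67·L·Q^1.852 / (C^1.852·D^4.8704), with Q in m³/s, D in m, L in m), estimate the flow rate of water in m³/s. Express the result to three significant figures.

Q ≈ 0.0101 m³/s

Rearranging: Q = [h_f·C^1.852·D^4.8704 / (10.67·L)]^(1/1.852)
Q = [58.4·145^1.852·0.0676^4.8704 / (10.67·547)]^0.540 = 0.01011 m³/s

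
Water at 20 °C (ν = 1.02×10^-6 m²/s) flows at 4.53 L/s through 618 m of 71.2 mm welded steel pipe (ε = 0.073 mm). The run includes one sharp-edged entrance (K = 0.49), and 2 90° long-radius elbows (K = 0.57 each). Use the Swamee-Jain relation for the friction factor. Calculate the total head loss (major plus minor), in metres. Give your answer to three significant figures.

H_L ≈ 13.2 m

V = 4Q/(πD²) = 1.138 m/s; V²/2g = 0.06598 m
Re = 7.94×10^4, ε/D = 0.00103 → f = 0.02295 (Swamee-Jain)
Major: h_f = f(L/D)·V²/2g = 0.02295·8680·0.06598 = 13.14 m
Minor: ΣK = 1.63; h_m = ΣK·V²/2g = 0.1075 m
Total H_L = 13.14 + 0.1075 = 13.25 m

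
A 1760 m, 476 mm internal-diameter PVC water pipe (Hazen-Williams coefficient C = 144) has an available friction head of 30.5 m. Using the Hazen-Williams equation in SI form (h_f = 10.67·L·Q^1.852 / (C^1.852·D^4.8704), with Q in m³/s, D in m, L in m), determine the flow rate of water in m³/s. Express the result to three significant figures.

Q ≈ 0.637 m³/s

Rearranging: Q = [h_f·C^1.852·D^4.8704 / (10.67·L)]^(1/1.852)
Q = [30.5·144^1.852·0.476^4.8704 / (10.67·1760)]^0.540 = 0.6374 m³/s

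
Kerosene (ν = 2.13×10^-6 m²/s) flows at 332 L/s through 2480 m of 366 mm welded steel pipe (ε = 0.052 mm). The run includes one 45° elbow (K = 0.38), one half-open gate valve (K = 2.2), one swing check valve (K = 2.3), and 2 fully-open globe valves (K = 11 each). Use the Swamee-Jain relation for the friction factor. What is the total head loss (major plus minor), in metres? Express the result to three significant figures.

H_L ≈ 64.6 m

V = 4Q/(πD²) = 3.156 m/s; V²/2g = 0.5075 m
Re = 5.42×10^5, ε/D = 1.42×10^-4 → f = 0.01482 (Swamee-Jain)
Major: h_f = f(L/D)·V²/2g = 0.01482·6776·0.5075 = 50.96 m
Minor: ΣK = 26.9; h_m = ΣK·V²/2g = 13.64 m
Total H_L = 50.96 + 13.64 = 64.60 m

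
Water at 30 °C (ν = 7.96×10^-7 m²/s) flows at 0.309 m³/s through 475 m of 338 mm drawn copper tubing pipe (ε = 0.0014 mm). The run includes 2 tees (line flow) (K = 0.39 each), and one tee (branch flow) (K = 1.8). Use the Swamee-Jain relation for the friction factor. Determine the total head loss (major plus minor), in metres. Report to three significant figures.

H_L ≈ 10.9 m

V = 4Q/(πD²) = 3.444 m/s; V²/2g = 0.6045 m
Re = 1.46×10^6, ε/D = 4.14×10^-6 → f = 0.01103 (Swamee-Jain)
Major: h_f = f(L/D)·V²/2g = 0.01103·1405·0.6045 = 9.370 m
Minor: ΣK = 2.58; h_m = ΣK·V²/2g = 1.560 m
Total H_L = 9.370 + 1.560 = 10.93 m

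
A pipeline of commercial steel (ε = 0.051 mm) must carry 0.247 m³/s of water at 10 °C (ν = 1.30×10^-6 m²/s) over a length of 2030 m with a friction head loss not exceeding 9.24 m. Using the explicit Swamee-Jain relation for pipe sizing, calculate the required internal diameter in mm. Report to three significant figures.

Swamee-Jain (Type III): D = 0.66·[ε^1.25·(LQ²/(gh_f))^4.75 + ν·Q^9.4·(L/(gh_f))^5.2]^0.04
LQ²/(gh_f) = 1.366; L/(gh_f) = 22.40
Term 1 = ε^1.25·(…)^4.75 = 1.90×10^-5; Term 2 = ν·Q^9.4·(…)^5.2 = 2.67×10^-5
D = 0.66·(1.90×10^-5 + 2.67×10^-5)^0.04 = 0.4425 m = 443 mm
Check: V = 1.61 m/s, Re = 5.47×10^5, f = 0.01450, h_f = 8.75 m ≈ 9.24 m ✓

D ≈ 443 mm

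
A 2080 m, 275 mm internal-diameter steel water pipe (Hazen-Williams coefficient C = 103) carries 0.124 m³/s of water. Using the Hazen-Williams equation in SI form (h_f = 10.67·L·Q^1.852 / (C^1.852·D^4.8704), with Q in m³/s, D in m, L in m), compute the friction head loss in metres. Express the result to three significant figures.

h_f = 10.67·2080·0.124^1.852 / (103^1.852·0.275^4.8704) = 46.79 m

h_f ≈ 46.8 m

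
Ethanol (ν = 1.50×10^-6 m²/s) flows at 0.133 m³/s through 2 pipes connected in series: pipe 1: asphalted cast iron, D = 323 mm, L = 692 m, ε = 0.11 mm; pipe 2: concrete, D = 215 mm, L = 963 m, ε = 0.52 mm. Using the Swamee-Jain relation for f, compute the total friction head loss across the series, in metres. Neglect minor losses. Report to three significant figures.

H ≈ 81.7 m

Pipe 1: V = 1.623 m/s, Re = 3.50×10^5, ε/D = 3.41×10^-4, f = 0.01712, h_1 = f(L/D)V²/2g = 4.925 m
Pipe 2: V = 3.663 m/s, Re = 5.25×10^5, ε/D = 0.00242, f = 0.02506, h_2 = f(L/D)V²/2g = 76.79 m
Series → Q common, losses add: H = Σh = 81.71 m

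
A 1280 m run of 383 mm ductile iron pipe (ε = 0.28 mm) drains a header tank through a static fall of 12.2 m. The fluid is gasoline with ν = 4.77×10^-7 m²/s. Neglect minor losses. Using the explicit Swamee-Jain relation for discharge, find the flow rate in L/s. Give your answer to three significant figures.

Swamee-Jain (Type II): Q = -0.965·√(gD⁵h_f/L)·ln[ε/(3.7D) + √(3.17ν²L/(gD³h_f))]
√(gD⁵h_f/L) = √(9.81·0.383⁵·12.2/1280) = 0.02776
ε/(3.7D) = 1.98×10^-4; √(3.17ν²L/(gD³h_f)) = 1.17×10^-5
Q = -0.965·0.02776·ln(2.093×10^-4) = 0.2269 m³/s
Check: V = 1.97 m/s, Re = 1.58×10^6, f = 0.01854, h_f = 12.3 m ≈ 12.2 m ✓

Q ≈ 227 L/s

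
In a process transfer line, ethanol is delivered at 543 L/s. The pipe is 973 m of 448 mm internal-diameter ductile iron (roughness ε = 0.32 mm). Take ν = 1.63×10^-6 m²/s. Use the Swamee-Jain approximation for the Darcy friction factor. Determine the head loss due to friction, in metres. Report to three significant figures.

h_f ≈ 24.5 m

V = 4Q/(πD²) = 4·0.543/(π·0.448²) = 3.445 m/s
Re = VD/ν = 3.445·0.448/1.63×10^-6 = 9.47×10^5 → turbulent
ε/D = 0.32/448 = 7.14×10^-4
Swamee-Jain: f = 0.01863
h_f = f(L/D)V²/(2g) = 0.01863·(973/0.448)·3.445²/(2·9.81) = 24.47 m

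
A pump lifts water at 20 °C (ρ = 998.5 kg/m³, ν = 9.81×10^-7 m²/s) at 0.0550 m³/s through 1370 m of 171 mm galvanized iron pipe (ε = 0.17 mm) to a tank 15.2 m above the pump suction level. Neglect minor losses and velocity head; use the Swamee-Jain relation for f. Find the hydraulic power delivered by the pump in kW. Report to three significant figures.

V = 4Q/(πD²) = 2.395 m/s; Re = 4.17×10^5; ε/D = 9.94×10^-4; f = 0.02045
h_f = f(L/D)V²/2g = 47.89 m
Total head H = z + h_f = 15.2 + 47.89 = 63.09 m
P_hyd = ρgQH = 998.5·9.81·0.0550·63.09 = 33.99 kW

P_hyd ≈ 34.0 kW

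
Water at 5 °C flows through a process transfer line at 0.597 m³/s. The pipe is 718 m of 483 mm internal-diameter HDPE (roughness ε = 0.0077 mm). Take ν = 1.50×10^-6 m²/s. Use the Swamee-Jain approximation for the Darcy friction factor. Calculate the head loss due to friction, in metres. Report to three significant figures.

h_f ≈ 9.58 m

V = 4Q/(πD²) = 4·0.597/(π·0.483²) = 3.258 m/s
Re = VD/ν = 3.258·0.483/1.50×10^-6 = 1.05×10^6 → turbulent
ε/D = 0.0077/483 = 1.59×10^-5
Swamee-Jain: f = 0.01191
h_f = f(L/D)V²/(2g) = 0.01191·(718/0.483)·3.258²/(2·9.81) = 9.579 m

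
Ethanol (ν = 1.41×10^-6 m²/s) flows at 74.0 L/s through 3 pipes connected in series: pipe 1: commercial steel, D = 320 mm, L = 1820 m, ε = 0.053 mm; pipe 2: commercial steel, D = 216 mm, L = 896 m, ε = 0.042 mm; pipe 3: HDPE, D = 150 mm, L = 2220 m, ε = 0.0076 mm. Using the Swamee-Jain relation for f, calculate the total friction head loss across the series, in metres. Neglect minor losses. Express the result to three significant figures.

Pipe 1: V = 0.9201 m/s, Re = 2.09×10^5, ε/D = 1.66×10^-4, f = 0.01679, h_1 = f(L/D)V²/2g = 4.120 m
Pipe 2: V = 2.019 m/s, Re = 3.09×10^5, ε/D = 1.94×10^-4, f = 0.01621, h_2 = f(L/D)V²/2g = 13.98 m
Pipe 3: V = 4.188 m/s, Re = 4.45×10^5, ε/D = 5.07×10^-5, f = 0.01407, h_3 = f(L/D)V²/2g = 186.2 m
Series → Q common, losses add: H = Σh = 204.3 m

H ≈ 204 m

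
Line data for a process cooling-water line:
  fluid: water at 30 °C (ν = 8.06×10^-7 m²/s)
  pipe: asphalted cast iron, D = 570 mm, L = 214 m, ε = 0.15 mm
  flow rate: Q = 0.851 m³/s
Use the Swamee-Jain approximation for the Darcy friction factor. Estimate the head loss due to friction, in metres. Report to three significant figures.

V = 4Q/(πD²) = 4·0.851/(π·0.570²) = 3.335 m/s
Re = VD/ν = 3.335·0.570/8.06×10^-7 = 2.36×10^6 → turbulent
ε/D = 0.15/570 = 2.63×10^-4
Swamee-Jain: f = 0.01496
h_f = f(L/D)V²/(2g) = 0.01496·(214/0.570)·3.335²/(2·9.81) = 3.184 m

h_f ≈ 3.18 m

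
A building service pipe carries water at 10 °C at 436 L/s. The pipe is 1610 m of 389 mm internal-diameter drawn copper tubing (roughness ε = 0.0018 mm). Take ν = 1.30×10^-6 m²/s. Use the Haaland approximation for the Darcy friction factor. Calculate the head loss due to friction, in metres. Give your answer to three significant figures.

h_f ≈ 32.6 m

V = 4Q/(πD²) = 4·0.436/(π·0.389²) = 3.669 m/s
Re = VD/ν = 3.669·0.389/1.30×10^-6 = 1.10×10^6 → turbulent
ε/D = 0.0018/389 = 4.63×10^-6
Haaland: f = 0.01149
h_f = f(L/D)V²/(2g) = 0.01149·(1610/0.389)·3.669²/(2·9.81) = 32.62 m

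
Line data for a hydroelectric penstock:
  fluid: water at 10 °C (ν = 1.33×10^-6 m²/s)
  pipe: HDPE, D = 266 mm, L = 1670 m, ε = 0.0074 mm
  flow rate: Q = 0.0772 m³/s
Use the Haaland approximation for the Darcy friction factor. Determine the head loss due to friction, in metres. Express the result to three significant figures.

h_f ≈ 9.12 m

V = 4Q/(πD²) = 4·0.0772/(π·0.266²) = 1.389 m/s
Re = VD/ν = 1.389·0.266/1.33×10^-6 = 2.78×10^5 → turbulent
ε/D = 0.0074/266 = 2.78×10^-5
Haaland: f = 0.01478
h_f = f(L/D)V²/(2g) = 0.01478·(1670/0.266)·1.389²/(2·9.81) = 9.124 m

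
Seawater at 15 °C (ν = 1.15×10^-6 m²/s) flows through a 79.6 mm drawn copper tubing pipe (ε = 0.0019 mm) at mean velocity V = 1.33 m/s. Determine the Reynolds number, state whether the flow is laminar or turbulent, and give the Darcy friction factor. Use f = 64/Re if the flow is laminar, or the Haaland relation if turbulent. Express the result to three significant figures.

Re = VD/ν = 1.330·0.0796/1.15×10^-6 = 9.21×10^4
Re > 4000 → turbulent; ε/D = 2.39×10^-5
Haaland: f = 0.01822

Re ≈ 9.21×10^4; turbulent; f ≈ 0.0182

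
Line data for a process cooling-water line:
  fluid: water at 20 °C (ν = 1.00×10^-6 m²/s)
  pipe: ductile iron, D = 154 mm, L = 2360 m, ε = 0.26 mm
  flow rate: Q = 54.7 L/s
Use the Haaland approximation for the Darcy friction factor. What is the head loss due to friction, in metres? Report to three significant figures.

V = 4Q/(πD²) = 4·0.0547/(π·0.154²) = 2.937 m/s
Re = VD/ν = 2.937·0.154/1.00×10^-6 = 4.52×10^5 → turbulent
ε/D = 0.26/154 = 0.00169
Haaland: f = 0.02284
h_f = f(L/D)V²/(2g) = 0.02284·(2360/0.154)·2.937²/(2·9.81) = 153.9 m

h_f ≈ 154 m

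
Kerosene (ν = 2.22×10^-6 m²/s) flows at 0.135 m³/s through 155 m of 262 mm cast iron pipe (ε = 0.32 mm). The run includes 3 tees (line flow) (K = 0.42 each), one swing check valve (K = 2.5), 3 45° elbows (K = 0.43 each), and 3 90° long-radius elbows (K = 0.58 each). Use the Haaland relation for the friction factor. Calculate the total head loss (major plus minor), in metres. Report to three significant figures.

V = 4Q/(πD²) = 2.504 m/s; V²/2g = 0.3196 m
Re = 2.96×10^5, ε/D = 0.00122 → f = 0.02142 (Haaland)
Major: h_f = f(L/D)·V²/2g = 0.02142·591.6·0.3196 = 4.050 m
Minor: ΣK = 6.79; h_m = ΣK·V²/2g = 2.170 m
Total H_L = 4.050 + 2.170 = 6.220 m

H_L ≈ 6.22 m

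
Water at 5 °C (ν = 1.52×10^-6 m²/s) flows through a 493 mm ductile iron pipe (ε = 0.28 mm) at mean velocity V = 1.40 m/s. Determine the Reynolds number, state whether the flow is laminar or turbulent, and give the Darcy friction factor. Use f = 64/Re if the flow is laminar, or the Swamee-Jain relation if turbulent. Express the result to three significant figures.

Re = VD/ν = 1.400·0.493/1.52×10^-6 = 4.54×10^5
Re > 4000 → turbulent; ε/D = 5.68×10^-4
Swamee-Jain: f = 0.01827

Re ≈ 4.54×10^5; turbulent; f ≈ 0.0183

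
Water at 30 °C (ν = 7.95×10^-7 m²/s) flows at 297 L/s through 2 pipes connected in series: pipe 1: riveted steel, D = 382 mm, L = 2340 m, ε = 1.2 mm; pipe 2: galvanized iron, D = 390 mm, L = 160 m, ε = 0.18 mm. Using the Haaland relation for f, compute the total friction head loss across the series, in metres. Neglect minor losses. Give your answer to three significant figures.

Pipe 1: V = 2.591 m/s, Re = 1.25×10^6, ε/D = 0.00314, f = 0.02666, h_1 = f(L/D)V²/2g = 55.89 m
Pipe 2: V = 2.486 m/s, Re = 1.22×10^6, ε/D = 4.62×10^-4, f = 0.01682, h_2 = f(L/D)V²/2g = 2.174 m
Series → Q common, losses add: H = Σh = 58.06 m

H ≈ 58.1 m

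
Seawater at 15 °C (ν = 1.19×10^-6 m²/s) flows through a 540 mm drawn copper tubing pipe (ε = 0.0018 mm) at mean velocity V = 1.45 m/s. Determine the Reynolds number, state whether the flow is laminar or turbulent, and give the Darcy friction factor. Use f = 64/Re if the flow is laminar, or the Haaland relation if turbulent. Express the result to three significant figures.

Re ≈ 6.58×10^5; turbulent; f ≈ 0.0125

Re = VD/ν = 1.450·0.540/1.19×10^-6 = 6.58×10^5
Re > 4000 → turbulent; ε/D = 3.33×10^-6
Haaland: f = 0.01249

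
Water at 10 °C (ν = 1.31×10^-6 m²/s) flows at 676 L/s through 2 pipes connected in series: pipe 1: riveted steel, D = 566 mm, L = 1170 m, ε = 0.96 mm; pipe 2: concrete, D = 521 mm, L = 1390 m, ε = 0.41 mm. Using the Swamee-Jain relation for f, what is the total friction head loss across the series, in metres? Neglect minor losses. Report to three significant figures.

H ≈ 43.1 m

Pipe 1: V = 2.687 m/s, Re = 1.16×10^6, ε/D = 0.00170, f = 0.02268, h_1 = f(L/D)V²/2g = 17.25 m
Pipe 2: V = 3.171 m/s, Re = 1.26×10^6, ε/D = 7.87×10^-4, f = 0.01891, h_2 = f(L/D)V²/2g = 25.86 m
Series → Q common, losses add: H = Σh = 43.10 m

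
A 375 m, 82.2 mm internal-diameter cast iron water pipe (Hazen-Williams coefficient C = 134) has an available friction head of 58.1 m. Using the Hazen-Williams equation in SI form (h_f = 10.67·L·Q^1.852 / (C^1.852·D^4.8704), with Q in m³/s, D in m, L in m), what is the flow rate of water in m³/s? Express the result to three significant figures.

Q ≈ 0.0191 m³/s

Rearranging: Q = [h_f·C^1.852·D^4.8704 / (10.67·L)]^(1/1.852)
Q = [58.1·134^1.852·0.0822^4.8704 / (10.67·375)]^0.540 = 0.01910 m³/s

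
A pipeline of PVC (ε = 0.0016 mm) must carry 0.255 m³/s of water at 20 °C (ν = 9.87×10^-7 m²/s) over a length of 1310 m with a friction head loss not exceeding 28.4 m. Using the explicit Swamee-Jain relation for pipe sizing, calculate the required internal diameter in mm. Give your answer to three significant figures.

Swamee-Jain (Type III): D = 0.66·[ε^1.25·(LQ²/(gh_f))^4.75 + ν·Q^9.4·(L/(gh_f))^5.2]^0.04
LQ²/(gh_f) = 0.3057; L/(gh_f) = 4.702
Term 1 = ε^1.25·(…)^4.75 = 2.04×10^-10; Term 2 = ν·Q^9.4·(…)^5.2 = 8.16×10^-9
D = 0.66·(2.04×10^-10 + 8.16×10^-9)^0.04 = 0.3136 m = 314 mm
Check: V = 3.30 m/s, Re = 1.05×10^6, f = 0.01165, h_f = 27.0 m ≈ 28.4 m ✓

D ≈ 314 mm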